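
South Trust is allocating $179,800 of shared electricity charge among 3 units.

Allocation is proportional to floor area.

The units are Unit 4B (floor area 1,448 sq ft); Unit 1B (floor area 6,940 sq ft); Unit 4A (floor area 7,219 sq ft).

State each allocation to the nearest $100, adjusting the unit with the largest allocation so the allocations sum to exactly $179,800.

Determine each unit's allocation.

Floor area total: 15,607.
Raw shares: Unit 4B 1,448/15,607 × $179,800 = 16,681.64; Unit 1B 6,940/15,607 × $179,800 = 79,952.07; Unit 4A 7,219/15,607 × $179,800 = 83,166.28.
Rounded to nearest $100: Unit 4B $16,700; Unit 1B $80,000; Unit 4A $83,200. Sum = $179,900.
Difference $179,800 − $179,900 = −$100 applied to largest allocation (Unit 4A): Unit 4A becomes $83,100.

Unit 4B: $16,700 · Unit 1B: $80,000 · Unit 4A: $83,100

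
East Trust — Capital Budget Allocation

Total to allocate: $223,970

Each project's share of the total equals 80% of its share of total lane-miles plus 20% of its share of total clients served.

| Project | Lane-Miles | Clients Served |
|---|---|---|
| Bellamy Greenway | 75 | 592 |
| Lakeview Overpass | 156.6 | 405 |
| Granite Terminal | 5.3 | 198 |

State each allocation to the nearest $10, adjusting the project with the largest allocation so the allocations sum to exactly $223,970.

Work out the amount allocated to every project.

Bellamy Greenway: $78,920 | Lakeview Overpass: $133,620 | Granite Terminal: $11,430

Totals — lane-miles 236.9, clients served 1,195.
Composite weights (80% lane-miles + 20% clients served): Bellamy Greenway 0.3524; Lakeview Overpass 0.5966; Granite Terminal 0.0510.
Unrounded shares: Bellamy Greenway 78,916.04; Lakeview Overpass 133,623.45; Granite Terminal 11,430.52.
At nearest $10: Bellamy Greenway $78,920; Lakeview Overpass $133,620; Granite Terminal $11,430. Sum = $223,970.
Rounded total matches; no reconciliation needed.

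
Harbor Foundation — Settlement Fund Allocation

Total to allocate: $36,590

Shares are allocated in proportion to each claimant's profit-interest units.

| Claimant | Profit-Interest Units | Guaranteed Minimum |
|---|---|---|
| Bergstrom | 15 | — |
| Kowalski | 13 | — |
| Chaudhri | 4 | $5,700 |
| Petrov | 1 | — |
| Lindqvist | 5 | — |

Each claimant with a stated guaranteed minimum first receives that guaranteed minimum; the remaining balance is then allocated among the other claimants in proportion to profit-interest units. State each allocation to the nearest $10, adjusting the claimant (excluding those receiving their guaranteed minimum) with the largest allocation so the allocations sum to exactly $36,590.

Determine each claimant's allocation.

Bergstrom: $13,630 · Kowalski: $11,810 · Chaudhri: $5,700 · Petrov: $910 · Lindqvist: $4,540

Fund the minimums — Chaudhri $5,700. Balance $30,890.
Balance split over remaining profit-interest units 34: Bergstrom 13,627.94 → $13,630; Kowalski 11,810.88 → $11,810; Petrov 908.53 → $910; Lindqvist 4,542.65 → $4,540.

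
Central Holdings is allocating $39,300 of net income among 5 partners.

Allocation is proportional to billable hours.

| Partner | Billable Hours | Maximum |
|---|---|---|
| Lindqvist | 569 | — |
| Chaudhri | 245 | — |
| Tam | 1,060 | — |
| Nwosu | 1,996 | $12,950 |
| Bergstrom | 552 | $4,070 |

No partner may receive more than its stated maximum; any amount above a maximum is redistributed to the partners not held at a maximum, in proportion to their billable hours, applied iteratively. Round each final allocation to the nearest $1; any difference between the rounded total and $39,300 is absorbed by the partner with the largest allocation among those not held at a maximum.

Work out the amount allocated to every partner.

Lindqvist: $6,765 | Chaudhri: $2,913 | Tam: $12,602 | Nwosu: $12,950 | Bergstrom: $4,070

Combined billable hours = 4,422.
Unconstrained shares: Lindqvist 5,056.92; Chaudhri 2,177.41; Tam 9,420.62; Nwosu 17,739.21; Bergstrom 4,905.83.
Capped: Nwosu ($12,950), Bergstrom ($4,070); balance $22,280 reallocated over remaining billable hours 1,874.
Redistributed shares: Lindqvist 6,764.85 → $6,765; Chaudhri 2,912.81 → $2,913; Tam 12,602.35 → $12,602.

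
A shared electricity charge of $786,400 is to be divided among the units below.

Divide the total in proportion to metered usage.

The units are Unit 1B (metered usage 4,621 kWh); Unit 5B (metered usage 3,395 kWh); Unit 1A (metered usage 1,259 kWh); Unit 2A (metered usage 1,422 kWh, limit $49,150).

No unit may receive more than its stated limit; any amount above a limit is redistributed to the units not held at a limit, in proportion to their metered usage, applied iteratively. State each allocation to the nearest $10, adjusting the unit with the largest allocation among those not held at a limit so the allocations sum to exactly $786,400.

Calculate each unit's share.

Metered usage total: 10,697.
Unconstrained shares: Unit 1B 339,717.15; Unit 5B 249,586.61; Unit 1A 92,556.57; Unit 2A 104,539.67.
Capped: Unit 2A ($49,150); balance $737,250 reallocated over remaining metered usage 9,275.
Remaining shares: Unit 1B 367,313.45 → $367,310; Unit 5B 269,861.32 → $269,860; Unit 1A 100,075.23 → $100,080.

Unit 1B: $367,310 | Unit 5B: $269,860 | Unit 1A: $100,080 | Unit 2A: $49,150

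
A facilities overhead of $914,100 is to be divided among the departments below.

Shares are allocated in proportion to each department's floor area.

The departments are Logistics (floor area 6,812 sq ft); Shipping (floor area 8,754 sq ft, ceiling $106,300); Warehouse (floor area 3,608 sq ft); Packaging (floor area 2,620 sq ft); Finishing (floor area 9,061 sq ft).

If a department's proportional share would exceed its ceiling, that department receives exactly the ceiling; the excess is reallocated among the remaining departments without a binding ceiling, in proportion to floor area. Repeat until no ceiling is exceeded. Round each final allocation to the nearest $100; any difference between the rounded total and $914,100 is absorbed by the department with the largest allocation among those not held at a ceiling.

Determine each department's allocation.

Floor area total: 30,855.
Unconstrained shares: Logistics 201,810.05; Shipping 259,343.10; Warehouse 106,889.41; Packaging 77,619.25; Finishing 268,438.18.
Cap binds for Shipping ($106,300); remaining pool $807,800 reallocated over remaining floor area 22,101.
Remaining shares: Logistics 248,981.20 → $249,000; Warehouse 131,873.78 → $131,900; Packaging 95,762.00 → $95,800; Finishing 331,183.01 → $331,200.
Rounding difference −$100 applied to Finishing → $331,100.

Logistics: $249,000; Shipping: $106,300; Warehouse: $131,900; Packaging: $95,800; Finishing: $331,100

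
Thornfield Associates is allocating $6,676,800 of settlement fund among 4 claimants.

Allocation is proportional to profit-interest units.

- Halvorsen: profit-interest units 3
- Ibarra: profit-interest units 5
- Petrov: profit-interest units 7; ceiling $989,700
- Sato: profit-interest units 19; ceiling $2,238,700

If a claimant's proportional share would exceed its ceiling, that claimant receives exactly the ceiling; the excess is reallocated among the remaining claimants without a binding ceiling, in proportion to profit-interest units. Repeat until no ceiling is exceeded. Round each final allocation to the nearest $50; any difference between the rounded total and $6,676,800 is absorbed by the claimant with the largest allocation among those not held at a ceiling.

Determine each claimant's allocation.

Profit-interest units total: 34.
Pro-rata shares before constraints: Halvorsen 589,129.41; Ibarra 981,882.35; Petrov 1,374,635.29; Sato 3,731,152.94.
Cap binds for Petrov ($989,700), Sato ($2,238,700); remaining pool $3,448,400 reallocated over remaining profit-interest units 8.
Remaining shares: Halvorsen 1,293,150.00 → $1,293,150; Ibarra 2,155,250.00 → $2,155,250.

Halvorsen: $1,293,150; Ibarra: $2,155,250; Petrov: $989,700; Sato: $2,238,700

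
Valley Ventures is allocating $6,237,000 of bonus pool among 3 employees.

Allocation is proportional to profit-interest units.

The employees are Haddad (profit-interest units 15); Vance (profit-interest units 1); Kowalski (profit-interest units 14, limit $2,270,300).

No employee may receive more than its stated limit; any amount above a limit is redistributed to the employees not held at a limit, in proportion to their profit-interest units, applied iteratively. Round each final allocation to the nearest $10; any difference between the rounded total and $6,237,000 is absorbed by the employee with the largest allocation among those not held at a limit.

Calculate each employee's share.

Combined profit-interest units = 30.
Unconstrained shares: Haddad 3,118,500.00; Vance 207,900.00; Kowalski 2,910,600.00.
Capped: Kowalski ($2,270,300); remaining pool $3,966,700 reallocated over remaining profit-interest units 16.
Remaining shares: Haddad 3,718,781.25 → $3,718,780; Vance 247,918.75 → $247,920.

Haddad: $3,718,780 | Vance: $247,920 | Kowalski: $2,270,300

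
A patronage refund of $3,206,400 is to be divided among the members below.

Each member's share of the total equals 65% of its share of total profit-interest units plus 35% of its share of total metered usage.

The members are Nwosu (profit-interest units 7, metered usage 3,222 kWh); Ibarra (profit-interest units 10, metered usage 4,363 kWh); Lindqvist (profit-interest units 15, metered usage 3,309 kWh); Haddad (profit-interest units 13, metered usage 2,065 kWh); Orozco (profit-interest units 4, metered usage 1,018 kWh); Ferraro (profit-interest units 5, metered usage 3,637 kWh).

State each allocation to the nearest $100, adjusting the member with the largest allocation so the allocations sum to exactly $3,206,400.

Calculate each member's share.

Nwosu: $475,500 | Ibarra: $663,900 | Lindqvist: $789,800 | Haddad: $633,300 | Orozco: $219,200 | Ferraro: $424,700

Profit-interest units total 54; metered usage total 17,614.
Combined weights (65% profit-interest units + 35% metered usage): Nwosu 0.1483; Ibarra 0.2071; Lindqvist 0.2463; Haddad 0.1975; Orozco 0.0684; Ferraro 0.1325.
Pro-rata amounts: Nwosu 475,452.03; Ibarra 663,935.18; Lindqvist 789,759.50; Haddad 633,309.48; Orozco 219,242.01; Ferraro 424,701.80.
After rounding ($100): Nwosu $475,500; Ibarra $663,900; Lindqvist $789,800; Haddad $633,300; Orozco $219,200; Ferraro $424,700. Sum = $3,206,400.
Rounded total matches; no reconciliation needed.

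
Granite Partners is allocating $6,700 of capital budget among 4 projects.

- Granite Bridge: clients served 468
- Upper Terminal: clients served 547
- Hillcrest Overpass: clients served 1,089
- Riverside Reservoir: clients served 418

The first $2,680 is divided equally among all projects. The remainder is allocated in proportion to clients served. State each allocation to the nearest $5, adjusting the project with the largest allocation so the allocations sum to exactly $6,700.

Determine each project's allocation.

Equal tier: $2,680 ÷ 4 = $670 apiece.
Remainder $4,020 by clients served (total 2,522): Granite Bridge 745.98 → $745; Upper Terminal 871.90 → $870; Hillcrest Overpass 1,735.84 → $1,735; Riverside Reservoir 666.28 → $665.
Rounding difference +$5 on remainder applied to Hillcrest Overpass.
Totals: Granite Bridge $670 + $745 = $1,415; Upper Terminal $670 + $870 = $1,540; Hillcrest Overpass $670 + $1,740 = $2,410; Riverside Reservoir $670 + $665 = $1,335.

Granite Bridge: $1,415 · Upper Terminal: $1,540 · Hillcrest Overpass: $2,410 · Riverside Reservoir: $1,335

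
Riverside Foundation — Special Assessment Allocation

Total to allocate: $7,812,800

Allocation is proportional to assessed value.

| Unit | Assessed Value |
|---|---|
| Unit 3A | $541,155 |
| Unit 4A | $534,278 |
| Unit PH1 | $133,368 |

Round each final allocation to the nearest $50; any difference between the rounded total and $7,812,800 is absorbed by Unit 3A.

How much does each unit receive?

Combined assessed value = 1,208,801.
Raw shares: Unit 3A 541,155/1,208,801 × $7,812,800 = 3,497,627.64; Unit 4A 534,278/1,208,801 × $7,812,800 = 3,453,179.77; Unit PH1 133,368/1,208,801 × $7,812,800 = 861,992.59.
At nearest $50: Unit 3A $3,497,650; Unit 4A $3,453,200; Unit PH1 $862,000. Sum = $7,812,850.
Difference $7,812,800 − $7,812,850 = −$50 applied to Unit 3A: Unit 3A becomes $3,497,600.

Unit 3A: $3,497,600 | Unit 4A: $3,453,200 | Unit PH1: $862,000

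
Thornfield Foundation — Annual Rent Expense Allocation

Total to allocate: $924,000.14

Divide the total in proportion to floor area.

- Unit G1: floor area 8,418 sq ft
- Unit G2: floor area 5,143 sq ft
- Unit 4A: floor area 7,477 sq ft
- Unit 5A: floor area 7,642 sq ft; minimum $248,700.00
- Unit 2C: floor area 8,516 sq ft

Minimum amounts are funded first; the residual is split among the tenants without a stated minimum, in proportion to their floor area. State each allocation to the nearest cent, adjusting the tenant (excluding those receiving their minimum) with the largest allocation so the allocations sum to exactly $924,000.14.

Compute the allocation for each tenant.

Guaranteed amounts: Unit 5A $248,700.00. Balance $675,300.14.
Balance split over remaining floor area 29,554: Unit G1 192,348.8048 → $192,348.80; Unit G2 117,516.0256 → $117,516.03; Unit 4A 170,847.2338 → $170,847.23; Unit 2C 194,588.0758 → $194,588.08.

Unit G1: $192,348.80 | Unit G2: $117,516.03 | Unit 4A: $170,847.23 | Unit 5A: $248,700.00 | Unit 2C: $194,588.08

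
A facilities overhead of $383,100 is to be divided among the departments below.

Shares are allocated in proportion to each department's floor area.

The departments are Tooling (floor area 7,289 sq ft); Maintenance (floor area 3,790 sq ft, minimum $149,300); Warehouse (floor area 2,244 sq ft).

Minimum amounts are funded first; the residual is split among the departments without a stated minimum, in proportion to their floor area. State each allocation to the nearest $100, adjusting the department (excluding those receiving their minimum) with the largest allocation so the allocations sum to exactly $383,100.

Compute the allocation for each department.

Tooling: $178,800 | Maintenance: $149,300 | Warehouse: $55,000

Fund the minimums — Maintenance $149,300. Remaining pool $233,800.
Remaining pool split over remaining floor area 9,533: Tooling 178,765.15 → $178,800; Warehouse 55,034.85 → $55,000.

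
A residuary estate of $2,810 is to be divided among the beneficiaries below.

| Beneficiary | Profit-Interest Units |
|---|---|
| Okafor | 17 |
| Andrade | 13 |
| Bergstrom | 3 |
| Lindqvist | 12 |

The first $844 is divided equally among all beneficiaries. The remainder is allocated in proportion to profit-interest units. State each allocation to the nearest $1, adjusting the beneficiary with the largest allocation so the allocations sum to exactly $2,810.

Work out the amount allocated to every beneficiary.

Okafor: $954 · Andrade: $779 · Bergstrom: $342 · Lindqvist: $735

First tranche $844 split equally: $211 each.
Remainder $1,966 by profit-interest units (total 45): Okafor 742.71 → $743; Andrade 567.96 → $568; Bergstrom 131.07 → $131; Lindqvist 524.27 → $524.
Totals: Okafor $211 + $743 = $954; Andrade $211 + $568 = $779; Bergstrom $211 + $131 = $342; Lindqvist $211 + $524 = $735.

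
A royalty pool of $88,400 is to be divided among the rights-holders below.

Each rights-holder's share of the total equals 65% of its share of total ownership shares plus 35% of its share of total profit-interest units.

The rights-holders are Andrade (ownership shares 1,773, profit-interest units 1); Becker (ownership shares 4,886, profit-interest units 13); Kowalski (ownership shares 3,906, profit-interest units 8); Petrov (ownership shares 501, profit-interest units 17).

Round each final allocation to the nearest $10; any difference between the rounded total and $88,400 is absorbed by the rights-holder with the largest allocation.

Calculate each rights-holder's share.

Totals — ownership shares 11,066, profit-interest units 39.
Composite weights (65% ownership shares + 35% profit-interest units): Andrade 0.1131; Becker 0.4037; Kowalski 0.3012; Petrov 0.1820.
Proportional shares: Andrade 9,999.60; Becker 35,683.80; Kowalski 26,628.50; Petrov 16,088.10.
Rounded to nearest $10: Andrade $10,000; Becker $35,680; Kowalski $26,630; Petrov $16,090. Sum = $88,400.
No rounding difference to absorb.

Andrade: $10,000; Becker: $35,680; Kowalski: $26,630; Petrov: $16,090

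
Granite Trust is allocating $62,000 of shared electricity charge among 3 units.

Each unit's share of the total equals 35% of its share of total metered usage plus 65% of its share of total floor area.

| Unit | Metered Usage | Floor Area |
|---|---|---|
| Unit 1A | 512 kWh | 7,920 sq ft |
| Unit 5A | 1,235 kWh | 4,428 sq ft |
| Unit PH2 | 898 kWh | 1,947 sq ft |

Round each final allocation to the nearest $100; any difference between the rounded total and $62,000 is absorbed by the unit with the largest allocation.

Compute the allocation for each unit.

Unit 1A: $26,500 | Unit 5A: $22,600 | Unit PH2: $12,900

Totals — metered usage 2,645, floor area 14,295.
Blended shares (35% metered usage + 65% floor area): Unit 1A 0.4279; Unit 5A 0.3648; Unit PH2 0.2074.
Raw shares: Unit 1A 26,528.34; Unit 5A 22,615.41; Unit PH2 12,856.25.
After rounding ($100): Unit 1A $26,500; Unit 5A $22,600; Unit PH2 $12,900. Sum = $62,000.
Rounded total matches; no reconciliation needed.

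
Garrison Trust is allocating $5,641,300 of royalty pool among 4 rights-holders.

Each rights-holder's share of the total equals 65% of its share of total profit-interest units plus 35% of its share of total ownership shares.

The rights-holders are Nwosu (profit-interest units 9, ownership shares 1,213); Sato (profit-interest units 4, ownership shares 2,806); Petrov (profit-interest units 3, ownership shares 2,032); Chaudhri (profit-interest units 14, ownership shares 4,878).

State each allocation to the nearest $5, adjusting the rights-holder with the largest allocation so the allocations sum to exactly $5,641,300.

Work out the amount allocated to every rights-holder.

Nwosu: $1,319,195 | Sato: $995,850 | Petrov: $733,790 | Chaudhri: $2,592,465

Profit-interest units total 30; ownership shares total 10,929.
Blended shares (65% profit-interest units + 35% ownership shares): Nwosu 0.2338; Sato 0.1765; Petrov 0.1301; Chaudhri 0.4596.
Proportional shares: Nwosu 1,319,196.51; Sato 995,850.24; Petrov 733,789.68; Chaudhri 2,592,463.57.
At nearest $5: Nwosu $1,319,195; Sato $995,850; Petrov $733,790; Chaudhri $2,592,465. Sum = $5,641,300.
Sum already equals the total — no adjustment.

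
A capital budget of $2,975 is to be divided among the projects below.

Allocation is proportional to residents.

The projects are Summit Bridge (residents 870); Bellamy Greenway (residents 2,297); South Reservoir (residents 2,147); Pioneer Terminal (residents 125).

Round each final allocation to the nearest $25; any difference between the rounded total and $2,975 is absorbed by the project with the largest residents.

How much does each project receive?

Summit Bridge: $475; Bellamy Greenway: $1,250; South Reservoir: $1,175; Pioneer Terminal: $75

Sum of residents: 870 + 2,297 + 2,147 + 125 = 5,439.
Unrounded shares: Summit Bridge 475.87; Bellamy Greenway 1,256.40; South Reservoir 1,174.36; Pioneer Terminal 68.37.
Rounded to nearest $25: Summit Bridge $475; Bellamy Greenway $1,250; South Reservoir $1,175; Pioneer Terminal $75. Sum = $2,975.
Sum already equals the total — no adjustment.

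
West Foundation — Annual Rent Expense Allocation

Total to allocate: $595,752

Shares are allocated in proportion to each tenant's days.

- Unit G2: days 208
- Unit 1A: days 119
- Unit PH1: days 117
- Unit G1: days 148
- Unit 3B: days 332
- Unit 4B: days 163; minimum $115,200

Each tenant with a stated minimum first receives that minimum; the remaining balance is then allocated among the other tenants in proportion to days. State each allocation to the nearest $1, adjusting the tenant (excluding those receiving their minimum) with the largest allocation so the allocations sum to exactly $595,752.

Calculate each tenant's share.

Unit G2: $108,176 | Unit 1A: $61,889 | Unit PH1: $60,849 | Unit G1: $76,972 | Unit 3B: $172,666 | Unit 4B: $115,200

Fund the minimums — Unit 4B $115,200. Residual $480,552.
Residual split over remaining days 924: Unit G2 108,176.21 → $108,176; Unit 1A 61,889.27 → $61,889; Unit PH1 60,849.12 → $60,849; Unit G1 76,971.53 → $76,972; Unit 3B 172,665.87 → $172,666.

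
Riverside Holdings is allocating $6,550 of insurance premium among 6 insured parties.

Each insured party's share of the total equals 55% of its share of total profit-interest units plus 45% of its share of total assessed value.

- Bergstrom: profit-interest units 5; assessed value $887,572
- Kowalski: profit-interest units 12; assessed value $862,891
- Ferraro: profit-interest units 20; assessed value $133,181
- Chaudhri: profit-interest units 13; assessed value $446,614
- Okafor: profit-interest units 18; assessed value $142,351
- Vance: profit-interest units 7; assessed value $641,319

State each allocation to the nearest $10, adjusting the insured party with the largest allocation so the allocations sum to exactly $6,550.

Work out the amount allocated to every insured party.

Bergstrom: $1,080 | Kowalski: $1,390 | Ferraro: $1,090 | Chaudhri: $1,050 | Okafor: $1,000 | Vance: $940

Profit-interest units total 75; assessed value total 3,113,928.
Combined weights (55% profit-interest units + 45% assessed value): Bergstrom 0.1649; Kowalski 0.2127; Ferraro 0.1659; Chaudhri 0.1599; Okafor 0.1526; Vance 0.1440.
Pro-rata amounts: Bergstrom 1,080.30; Kowalski 1,393.17; Ferraro 1,086.73; Chaudhri 1,047.18; Okafor 999.34; Vance 943.28.
Rounded to nearest $10: Bergstrom $1,080; Kowalski $1,390; Ferraro $1,090; Chaudhri $1,050; Okafor $1,000; Vance $940. Sum = $6,550.
Rounded total matches; no reconciliation needed.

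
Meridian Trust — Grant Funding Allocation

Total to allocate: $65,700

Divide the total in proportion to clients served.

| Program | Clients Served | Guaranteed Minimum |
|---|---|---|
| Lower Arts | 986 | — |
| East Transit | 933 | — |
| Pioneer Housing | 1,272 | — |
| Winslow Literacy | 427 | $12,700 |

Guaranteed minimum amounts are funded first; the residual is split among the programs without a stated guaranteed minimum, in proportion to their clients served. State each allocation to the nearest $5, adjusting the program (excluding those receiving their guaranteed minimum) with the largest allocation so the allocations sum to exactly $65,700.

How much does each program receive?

Lower Arts: $16,375; East Transit: $15,495; Pioneer Housing: $21,130; Winslow Literacy: $12,700

Minimums first: Winslow Literacy $12,700. Residual $53,000.
Residual split over remaining clients served 3,191: Lower Arts 16,376.68 → $16,375; East Transit 15,496.40 → $15,495; Pioneer Housing 21,126.92 → $21,125.
Rounding difference +$5 applied to Pioneer Housing → $21,130.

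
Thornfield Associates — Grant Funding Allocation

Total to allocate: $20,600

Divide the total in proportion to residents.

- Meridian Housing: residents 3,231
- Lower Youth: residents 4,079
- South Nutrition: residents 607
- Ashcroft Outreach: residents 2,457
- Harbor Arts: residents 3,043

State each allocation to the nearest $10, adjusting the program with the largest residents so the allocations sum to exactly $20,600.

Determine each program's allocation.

Residents total: 13,417.
Unrounded shares: Meridian Housing 3,231/13,417 × $20,600 = 4,960.77; Lower Youth 4,079/13,417 × $20,600 = 6,262.76; South Nutrition 607/13,417 × $20,600 = 931.97; Ashcroft Outreach 2,457/13,417 × $20,600 = 3,772.39; Harbor Arts 3,043/13,417 × $20,600 = 4,672.12.
Rounded to nearest $10: Meridian Housing $4,960; Lower Youth $6,260; South Nutrition $930; Ashcroft Outreach $3,770; Harbor Arts $4,670. Sum = $20,590.
Difference $20,600 − $20,590 = +$10 applied to largest residents (Lower Youth): Lower Youth becomes $6,270.

Meridian Housing: $4,960 · Lower Youth: $6,270 · South Nutrition: $930 · Ashcroft Outreach: $3,770 · Harbor Arts: $4,670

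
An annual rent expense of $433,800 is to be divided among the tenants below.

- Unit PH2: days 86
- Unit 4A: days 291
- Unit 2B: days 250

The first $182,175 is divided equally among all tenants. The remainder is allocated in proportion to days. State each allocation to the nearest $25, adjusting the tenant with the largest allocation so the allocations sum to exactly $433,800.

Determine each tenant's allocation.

Unit PH2: $95,250 · Unit 4A: $177,500 · Unit 2B: $161,050

Equal tier: $182,175 ÷ 3 = $60,725 apiece.
Remainder $251,625 by days (total 627): Unit PH2 34,513.16 → $34,525; Unit 4A 116,782.89 → $116,775; Unit 2B 100,328.95 → $100,325.
Totals: Unit PH2 $60,725 + $34,525 = $95,250; Unit 4A $60,725 + $116,775 = $177,500; Unit 2B $60,725 + $100,325 = $161,050.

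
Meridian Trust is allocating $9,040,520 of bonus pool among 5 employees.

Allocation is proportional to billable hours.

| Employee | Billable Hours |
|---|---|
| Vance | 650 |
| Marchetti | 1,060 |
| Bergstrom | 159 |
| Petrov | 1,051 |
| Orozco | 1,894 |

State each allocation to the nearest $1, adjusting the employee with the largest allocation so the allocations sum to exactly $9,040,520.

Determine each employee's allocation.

Sum of billable hours: 4,814.
Proportional shares: Vance 650/4,814 × $9,040,520 = 1,220,676.78; Marchetti 1,060/4,814 × $9,040,520 = 1,990,642.13; Bergstrom 159/4,814 × $9,040,520 = 298,596.32; Petrov 1,051/4,814 × $9,040,520 = 1,973,740.45; Orozco 1,894/4,814 × $9,040,520 = 3,556,864.33.
Rounded to nearest $1: Vance $1,220,677; Marchetti $1,990,642; Bergstrom $298,596; Petrov $1,973,740; Orozco $3,556,864. Sum = $9,040,519.
Difference $9,040,520 − $9,040,519 = +$1 applied to largest allocation (Orozco): Orozco becomes $3,556,865.

Vance: $1,220,677; Marchetti: $1,990,642; Bergstrom: $298,596; Petrov: $1,973,740; Orozco: $3,556,865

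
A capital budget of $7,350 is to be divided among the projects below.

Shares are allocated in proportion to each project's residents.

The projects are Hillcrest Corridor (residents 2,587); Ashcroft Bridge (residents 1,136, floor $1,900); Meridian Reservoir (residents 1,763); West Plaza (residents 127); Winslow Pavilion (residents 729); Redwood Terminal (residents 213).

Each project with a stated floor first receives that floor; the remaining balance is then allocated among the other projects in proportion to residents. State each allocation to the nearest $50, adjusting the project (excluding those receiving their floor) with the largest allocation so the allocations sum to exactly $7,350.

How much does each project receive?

Hillcrest Corridor: $2,600; Ashcroft Bridge: $1,900; Meridian Reservoir: $1,750; West Plaza: $150; Winslow Pavilion: $750; Redwood Terminal: $200

Guaranteed amounts: Ashcroft Bridge $1,900. Balance $5,450.
Balance split over remaining residents 5,419: Hillcrest Corridor 2,601.80 → $2,600; Meridian Reservoir 1,773.09 → $1,750; West Plaza 127.73 → $150; Winslow Pavilion 733.17 → $750; Redwood Terminal 214.22 → $200.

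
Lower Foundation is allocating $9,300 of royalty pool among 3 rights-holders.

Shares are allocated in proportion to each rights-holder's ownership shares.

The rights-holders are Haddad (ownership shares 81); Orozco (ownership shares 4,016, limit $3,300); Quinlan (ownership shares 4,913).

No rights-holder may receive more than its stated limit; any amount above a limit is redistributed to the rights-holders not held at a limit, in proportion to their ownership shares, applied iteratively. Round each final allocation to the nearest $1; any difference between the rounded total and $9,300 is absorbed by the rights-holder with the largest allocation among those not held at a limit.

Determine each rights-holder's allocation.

Sum of ownership shares: 9,010.
Proportional shares (ignoring caps): Haddad 83.61; Orozco 4,145.26; Quinlan 5,071.13.
Capped: Orozco ($3,300); residual $6,000 reallocated over remaining ownership shares 4,994.
Remaining shares: Haddad 97.32 → $97; Quinlan 5,902.68 → $5,903.

Haddad: $97 · Orozco: $3,300 · Quinlan: $5,903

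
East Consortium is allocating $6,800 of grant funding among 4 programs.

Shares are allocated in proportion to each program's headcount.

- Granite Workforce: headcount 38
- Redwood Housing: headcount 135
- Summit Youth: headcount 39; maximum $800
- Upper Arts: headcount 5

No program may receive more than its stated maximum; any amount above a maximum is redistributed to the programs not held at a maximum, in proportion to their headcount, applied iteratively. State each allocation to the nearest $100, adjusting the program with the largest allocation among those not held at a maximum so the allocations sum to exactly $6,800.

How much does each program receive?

Total headcount = 217.
Proportional shares (ignoring caps): Granite Workforce 1,190.78; Redwood Housing 4,230.41; Summit Youth 1,222.12; Upper Arts 156.68.
Capped: Summit Youth ($800); residual $6,000 reallocated over remaining headcount 178.
Shares after redistribution: Granite Workforce 1,280.90 → $1,300; Redwood Housing 4,550.56 → $4,600; Upper Arts 168.54 → $200.
Rounding difference −$100 applied to Redwood Housing → $4,500.

Granite Workforce: $1,300; Redwood Housing: $4,500; Summit Youth: $800; Upper Arts: $200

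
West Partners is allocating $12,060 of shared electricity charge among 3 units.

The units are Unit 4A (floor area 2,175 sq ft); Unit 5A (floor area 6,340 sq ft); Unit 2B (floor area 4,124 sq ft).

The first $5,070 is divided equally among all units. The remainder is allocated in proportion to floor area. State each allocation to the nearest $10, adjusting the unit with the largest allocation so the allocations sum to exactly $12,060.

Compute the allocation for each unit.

Unit 4A: $2,890 | Unit 5A: $5,200 | Unit 2B: $3,970

Equal tier: $5,070 ÷ 3 = $1,690 apiece.
Remainder $6,990 by floor area (total 12,639): Unit 4A 1,202.88 → $1,200; Unit 5A 3,506.34 → $3,510; Unit 2B 2,280.78 → $2,280.
Totals: Unit 4A $1,690 + $1,200 = $2,890; Unit 5A $1,690 + $3,510 = $5,200; Unit 2B $1,690 + $2,280 = $3,970.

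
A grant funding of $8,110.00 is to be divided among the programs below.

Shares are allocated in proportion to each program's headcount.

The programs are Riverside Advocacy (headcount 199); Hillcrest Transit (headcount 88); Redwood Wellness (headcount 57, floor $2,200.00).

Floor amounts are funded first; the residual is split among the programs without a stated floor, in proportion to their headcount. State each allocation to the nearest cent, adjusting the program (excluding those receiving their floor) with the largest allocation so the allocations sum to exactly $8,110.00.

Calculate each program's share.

Riverside Advocacy: $4,097.87 | Hillcrest Transit: $1,812.13 | Redwood Wellness: $2,200.00

Minimums first: Redwood Wellness $2,200.00. Balance $5,910.00.
Balance split over remaining headcount 287: Riverside Advocacy 4,097.8746 → $4,097.87; Hillcrest Transit 1,812.1254 → $1,812.13.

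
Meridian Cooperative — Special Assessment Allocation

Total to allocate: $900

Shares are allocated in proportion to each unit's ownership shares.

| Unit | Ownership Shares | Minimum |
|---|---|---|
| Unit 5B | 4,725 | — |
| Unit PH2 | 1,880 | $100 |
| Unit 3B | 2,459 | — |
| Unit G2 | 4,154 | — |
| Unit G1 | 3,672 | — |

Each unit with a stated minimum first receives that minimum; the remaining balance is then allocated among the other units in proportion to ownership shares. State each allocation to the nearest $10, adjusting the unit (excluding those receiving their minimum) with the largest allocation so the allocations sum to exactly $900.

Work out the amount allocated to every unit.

Unit 5B: $250 | Unit PH2: $100 | Unit 3B: $130 | Unit G2: $220 | Unit G1: $200

Minimums first: Unit PH2 $100. Remaining pool $800.
Remaining pool split over remaining ownership shares 15,010: Unit 5B 251.83 → $250; Unit 3B 131.06 → $130; Unit G2 221.40 → $220; Unit G1 195.71 → $200.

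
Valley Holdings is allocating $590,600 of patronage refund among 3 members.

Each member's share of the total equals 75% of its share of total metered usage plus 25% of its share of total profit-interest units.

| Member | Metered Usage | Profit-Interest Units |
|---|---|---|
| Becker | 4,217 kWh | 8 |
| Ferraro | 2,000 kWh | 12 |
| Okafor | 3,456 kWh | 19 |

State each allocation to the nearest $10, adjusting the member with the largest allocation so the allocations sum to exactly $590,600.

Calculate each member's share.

Metered usage total 9,673; profit-interest units total 39.
Composite weights (75% metered usage + 25% profit-interest units): Becker 0.3782; Ferraro 0.2320; Okafor 0.3898.
Pro-rata amounts: Becker 223,393.78; Ferraro 137,015.59; Okafor 230,190.63.
Rounded to nearest $10: Becker $223,390; Ferraro $137,020; Okafor $230,190. Sum = $590,600.
Sum already equals the total — no adjustment.

Becker: $223,390 · Ferraro: $137,020 · Okafor: $230,190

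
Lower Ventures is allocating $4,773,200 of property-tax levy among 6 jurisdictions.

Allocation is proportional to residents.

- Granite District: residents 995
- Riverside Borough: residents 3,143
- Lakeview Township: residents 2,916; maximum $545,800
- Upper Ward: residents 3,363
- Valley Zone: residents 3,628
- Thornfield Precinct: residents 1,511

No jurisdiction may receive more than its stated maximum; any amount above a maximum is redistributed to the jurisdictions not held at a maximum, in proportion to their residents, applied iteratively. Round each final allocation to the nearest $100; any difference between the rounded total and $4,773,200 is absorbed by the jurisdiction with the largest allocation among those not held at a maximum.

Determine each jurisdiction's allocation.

Combined residents = 15,556.
Proportional shares (ignoring caps): Granite District 305,305.61; Riverside Borough 964,397.51; Lakeview Township 894,744.87; Upper Ward 1,031,902.26; Valley Zone 1,113,214.81; Thornfield Precinct 463,634.94.
Cap binds for Lakeview Township ($545,800); balance $4,227,400 reallocated over remaining residents 12,640.
Redistributed shares: Granite District 332,773.97 → $332,800; Riverside Borough 1,051,164.41 → $1,051,200; Upper Ward 1,124,742.58 → $1,124,700; Valley Zone 1,213,370.82 → $1,213,400; Thornfield Precinct 505,348.21 → $505,300.

Granite District: $332,800; Riverside Borough: $1,051,200; Lakeview Township: $545,800; Upper Ward: $1,124,700; Valley Zone: $1,213,400; Thornfield Precinct: $505,300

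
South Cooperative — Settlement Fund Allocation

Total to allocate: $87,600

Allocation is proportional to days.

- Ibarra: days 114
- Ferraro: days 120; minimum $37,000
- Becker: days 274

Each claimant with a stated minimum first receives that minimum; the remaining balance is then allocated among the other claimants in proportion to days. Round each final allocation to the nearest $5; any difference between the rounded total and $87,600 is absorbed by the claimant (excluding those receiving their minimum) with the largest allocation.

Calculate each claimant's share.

Guaranteed amounts: Ferraro $37,000. Residual $50,600.
Residual split over remaining days 388: Ibarra 14,867.01 → $14,865; Becker 35,732.99 → $35,735.

Ibarra: $14,865 · Ferraro: $37,000 · Becker: $35,735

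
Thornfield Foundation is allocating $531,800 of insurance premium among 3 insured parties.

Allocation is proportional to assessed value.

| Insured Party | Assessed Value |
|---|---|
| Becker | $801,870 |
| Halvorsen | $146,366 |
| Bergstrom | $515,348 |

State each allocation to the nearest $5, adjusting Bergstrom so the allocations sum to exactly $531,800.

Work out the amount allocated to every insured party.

Sum of assessed value: 1,463,584.
Proportional shares: Becker 801,870/1,463,584 × $531,800 = 291,363.16; Halvorsen 146,366/1,463,584 × $531,800 = 53,182.76; Bergstrom 515,348/1,463,584 × $531,800 = 187,254.07.
Rounded to nearest $5: Becker $291,365; Halvorsen $53,185; Bergstrom $187,255. Sum = $531,805.
Difference $531,800 − $531,805 = −$5 applied to Bergstrom: Bergstrom becomes $187,250.

Becker: $291,365; Halvorsen: $53,185; Bergstrom: $187,250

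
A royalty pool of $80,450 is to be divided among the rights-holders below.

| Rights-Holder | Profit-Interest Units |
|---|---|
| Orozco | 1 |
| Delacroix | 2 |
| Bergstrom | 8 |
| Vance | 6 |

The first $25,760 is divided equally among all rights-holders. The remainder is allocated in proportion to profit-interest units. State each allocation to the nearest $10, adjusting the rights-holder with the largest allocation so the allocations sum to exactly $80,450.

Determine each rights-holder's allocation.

Orozco: $9,660 · Delacroix: $12,870 · Bergstrom: $32,180 · Vance: $25,740

First tranche $25,760 split equally: $6,440 each.
Remainder $54,690 by profit-interest units (total 17): Orozco 3,217.06 → $3,220; Delacroix 6,434.12 → $6,430; Bergstrom 25,736.47 → $25,740; Vance 19,302.35 → $19,300.
Totals: Orozco $6,440 + $3,220 = $9,660; Delacroix $6,440 + $6,430 = $12,870; Bergstrom $6,440 + $25,740 = $32,180; Vance $6,440 + $19,300 = $25,740.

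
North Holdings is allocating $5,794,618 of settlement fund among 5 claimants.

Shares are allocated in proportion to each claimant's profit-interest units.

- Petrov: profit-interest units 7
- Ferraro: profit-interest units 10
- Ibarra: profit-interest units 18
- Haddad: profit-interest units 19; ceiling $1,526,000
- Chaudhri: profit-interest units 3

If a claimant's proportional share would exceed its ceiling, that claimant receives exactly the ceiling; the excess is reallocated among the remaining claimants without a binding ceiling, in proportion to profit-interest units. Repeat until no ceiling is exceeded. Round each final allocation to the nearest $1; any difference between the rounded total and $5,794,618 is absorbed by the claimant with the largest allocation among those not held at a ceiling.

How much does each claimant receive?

Sum of profit-interest units: 57.
Unconstrained shares: Petrov 711,619.75; Ferraro 1,016,599.65; Ibarra 1,829,879.37; Haddad 1,931,539.33; Chaudhri 304,979.89.
Held at cap: Haddad ($1,526,000); residual $4,268,618 reallocated over remaining profit-interest units 38.
Shares after redistribution: Petrov 786,324.37 → $786,324; Ferraro 1,123,320.53 → $1,123,321; Ibarra 2,021,976.95 → $2,021,977; Chaudhri 336,996.16 → $336,996.

Petrov: $786,324 | Ferraro: $1,123,321 | Ibarra: $2,021,977 | Haddad: $1,526,000 | Chaudhri: $336,996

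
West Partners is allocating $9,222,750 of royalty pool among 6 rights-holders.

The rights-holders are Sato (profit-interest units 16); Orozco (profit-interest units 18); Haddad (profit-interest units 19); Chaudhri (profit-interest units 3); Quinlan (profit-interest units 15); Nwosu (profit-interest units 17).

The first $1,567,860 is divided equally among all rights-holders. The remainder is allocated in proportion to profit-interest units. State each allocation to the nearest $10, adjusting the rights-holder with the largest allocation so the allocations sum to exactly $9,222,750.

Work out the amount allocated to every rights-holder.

Sato: $1,653,110 | Orozco: $1,827,080 | Haddad: $1,914,070 | Chaudhri: $522,270 | Quinlan: $1,566,120 | Nwosu: $1,740,100

$1,567,860 shared equally gives $261,310 per rights-holder.
Remainder $7,654,890 by profit-interest units (total 88): Sato 1,391,798.18 → $1,391,800; Orozco 1,565,772.95 → $1,565,770; Haddad 1,652,760.34 → $1,652,760; Chaudhri 260,962.16 → $260,960; Quinlan 1,304,810.80 → $1,304,810; Nwosu 1,478,785.57 → $1,478,790.
Totals: Sato $261,310 + $1,391,800 = $1,653,110; Orozco $261,310 + $1,565,770 = $1,827,080; Haddad $261,310 + $1,652,760 = $1,914,070; Chaudhri $261,310 + $260,960 = $522,270; Quinlan $261,310 + $1,304,810 = $1,566,120; Nwosu $261,310 + $1,478,790 = $1,740,100.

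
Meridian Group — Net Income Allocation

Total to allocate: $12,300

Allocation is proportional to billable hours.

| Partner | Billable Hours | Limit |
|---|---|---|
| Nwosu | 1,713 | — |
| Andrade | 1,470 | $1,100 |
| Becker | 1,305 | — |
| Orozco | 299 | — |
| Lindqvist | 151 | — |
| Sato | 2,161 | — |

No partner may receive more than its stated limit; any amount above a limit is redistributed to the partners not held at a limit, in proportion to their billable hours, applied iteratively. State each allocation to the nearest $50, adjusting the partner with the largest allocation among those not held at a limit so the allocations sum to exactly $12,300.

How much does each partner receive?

Nwosu: $3,400 · Andrade: $1,100 · Becker: $2,600 · Orozco: $600 · Lindqvist: $300 · Sato: $4,300

Combined billable hours = 7,099.
Proportional shares (ignoring caps): Nwosu 2,968.01; Andrade 2,546.98; Becker 2,261.09; Orozco 518.06; Lindqvist 261.63; Sato 3,744.23.
Capped: Andrade ($1,100); residual $11,200 reallocated over remaining billable hours 5,629.
Remaining shares: Nwosu 3,408.35 → $3,400; Becker 2,596.55 → $2,600; Orozco 594.92 → $600; Lindqvist 300.44 → $300; Sato 4,299.73 → $4,300.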